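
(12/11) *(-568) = -6816/11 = -619.64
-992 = -992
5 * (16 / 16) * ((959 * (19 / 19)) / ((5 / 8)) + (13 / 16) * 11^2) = 130617 / 16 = 8163.56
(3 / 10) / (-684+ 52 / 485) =-291 / 663376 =-0.00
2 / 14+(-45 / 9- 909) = -6397 / 7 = -913.86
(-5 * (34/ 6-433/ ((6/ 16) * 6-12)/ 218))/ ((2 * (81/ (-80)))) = 4991000/ 344331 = 14.49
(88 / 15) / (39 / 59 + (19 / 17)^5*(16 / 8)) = 7371897544 / 5213311575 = 1.41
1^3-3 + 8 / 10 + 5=19 / 5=3.80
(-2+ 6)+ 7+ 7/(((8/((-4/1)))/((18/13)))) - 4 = 28/13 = 2.15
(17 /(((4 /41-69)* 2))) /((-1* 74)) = 697 /418100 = 0.00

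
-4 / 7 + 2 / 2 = 3 / 7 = 0.43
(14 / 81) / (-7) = -2 / 81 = -0.02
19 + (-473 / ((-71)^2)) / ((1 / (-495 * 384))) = 90003619 / 5041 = 17854.32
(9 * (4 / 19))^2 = 1296 / 361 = 3.59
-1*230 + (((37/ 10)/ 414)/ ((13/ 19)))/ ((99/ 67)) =-1225434299/ 5328180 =-229.99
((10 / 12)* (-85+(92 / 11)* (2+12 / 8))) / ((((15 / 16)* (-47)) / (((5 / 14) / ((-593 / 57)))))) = -232940 / 6438201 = -0.04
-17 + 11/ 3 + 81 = 203/ 3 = 67.67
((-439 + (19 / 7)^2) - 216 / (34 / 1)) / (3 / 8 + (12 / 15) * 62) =-14593680 / 1665167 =-8.76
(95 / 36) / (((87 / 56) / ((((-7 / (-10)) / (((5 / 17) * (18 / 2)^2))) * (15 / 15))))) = 15827 / 317115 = 0.05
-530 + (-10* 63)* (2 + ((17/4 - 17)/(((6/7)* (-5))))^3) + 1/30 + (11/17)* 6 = -18374.37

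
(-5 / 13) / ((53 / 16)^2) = -1280 / 36517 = -0.04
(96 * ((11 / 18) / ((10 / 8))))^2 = 2202.74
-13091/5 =-2618.20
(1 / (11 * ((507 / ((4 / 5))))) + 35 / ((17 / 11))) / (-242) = -0.09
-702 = -702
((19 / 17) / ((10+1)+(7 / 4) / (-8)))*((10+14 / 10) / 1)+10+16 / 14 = 843314 / 68425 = 12.32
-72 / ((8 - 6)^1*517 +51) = -72 / 1085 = -0.07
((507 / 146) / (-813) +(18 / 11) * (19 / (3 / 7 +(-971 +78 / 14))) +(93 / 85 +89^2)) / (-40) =-11312512171597 / 57119060240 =-198.05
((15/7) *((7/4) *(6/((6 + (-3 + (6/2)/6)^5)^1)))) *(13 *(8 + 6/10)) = -80496/2933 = -27.44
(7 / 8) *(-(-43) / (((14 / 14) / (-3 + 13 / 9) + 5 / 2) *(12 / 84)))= 14749 / 104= 141.82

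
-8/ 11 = -0.73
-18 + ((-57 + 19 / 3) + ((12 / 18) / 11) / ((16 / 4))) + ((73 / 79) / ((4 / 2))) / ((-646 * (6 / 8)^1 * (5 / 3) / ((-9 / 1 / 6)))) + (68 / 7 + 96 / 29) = -47543114992 / 854691915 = -55.63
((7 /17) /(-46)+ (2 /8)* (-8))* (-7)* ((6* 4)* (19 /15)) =835772 /1955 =427.50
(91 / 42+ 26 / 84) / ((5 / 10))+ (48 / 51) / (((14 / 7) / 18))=4792 / 357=13.42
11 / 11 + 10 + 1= 12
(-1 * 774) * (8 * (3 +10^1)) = -80496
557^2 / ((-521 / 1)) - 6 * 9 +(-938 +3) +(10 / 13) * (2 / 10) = -10730692 / 6773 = -1584.33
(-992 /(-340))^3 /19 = 15252992 /11668375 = 1.31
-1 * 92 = -92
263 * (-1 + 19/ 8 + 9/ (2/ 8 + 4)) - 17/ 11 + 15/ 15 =1373359/ 1496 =918.02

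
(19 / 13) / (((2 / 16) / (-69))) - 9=-10605 / 13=-815.77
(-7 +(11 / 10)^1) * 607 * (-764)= 13680566 / 5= 2736113.20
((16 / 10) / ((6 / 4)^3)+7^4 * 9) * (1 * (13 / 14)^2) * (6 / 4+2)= 493020151 / 7560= 65214.31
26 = 26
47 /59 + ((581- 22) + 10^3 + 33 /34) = 3130899 /2006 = 1560.77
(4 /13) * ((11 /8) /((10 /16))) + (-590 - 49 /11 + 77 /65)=-423704 /715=-592.59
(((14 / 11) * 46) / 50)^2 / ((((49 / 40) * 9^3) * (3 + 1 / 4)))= 67712 / 143339625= 0.00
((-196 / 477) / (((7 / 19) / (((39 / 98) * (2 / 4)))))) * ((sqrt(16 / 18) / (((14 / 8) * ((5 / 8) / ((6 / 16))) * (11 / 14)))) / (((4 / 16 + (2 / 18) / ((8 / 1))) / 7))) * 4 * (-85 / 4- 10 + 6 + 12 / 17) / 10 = 4165824 * sqrt(2) / 247775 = 23.78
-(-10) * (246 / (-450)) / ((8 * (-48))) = 41 / 2880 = 0.01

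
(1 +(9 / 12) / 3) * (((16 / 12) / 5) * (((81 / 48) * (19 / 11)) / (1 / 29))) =4959 / 176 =28.18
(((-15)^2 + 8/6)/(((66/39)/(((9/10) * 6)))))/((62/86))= 1001.77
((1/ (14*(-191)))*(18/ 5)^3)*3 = -8748/ 167125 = -0.05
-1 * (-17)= 17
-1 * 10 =-10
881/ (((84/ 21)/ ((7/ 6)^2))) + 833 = 163121/ 144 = 1132.78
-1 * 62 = -62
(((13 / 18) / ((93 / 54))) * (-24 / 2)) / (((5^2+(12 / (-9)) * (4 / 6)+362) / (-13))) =18252 / 107725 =0.17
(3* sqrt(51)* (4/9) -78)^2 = 18524/3 -208* sqrt(51) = 4689.25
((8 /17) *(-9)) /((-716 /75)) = 1350 /3043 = 0.44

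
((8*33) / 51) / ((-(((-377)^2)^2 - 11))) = -44 / 171705547355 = -0.00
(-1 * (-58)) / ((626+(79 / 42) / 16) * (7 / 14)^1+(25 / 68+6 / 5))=6625920 / 35942923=0.18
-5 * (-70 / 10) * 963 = 33705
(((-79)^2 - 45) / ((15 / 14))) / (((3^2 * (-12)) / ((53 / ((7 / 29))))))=-11757.10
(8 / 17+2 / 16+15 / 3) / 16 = 761 / 2176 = 0.35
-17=-17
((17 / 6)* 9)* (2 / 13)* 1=51 / 13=3.92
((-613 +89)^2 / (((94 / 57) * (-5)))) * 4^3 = -500826624 / 235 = -2131177.12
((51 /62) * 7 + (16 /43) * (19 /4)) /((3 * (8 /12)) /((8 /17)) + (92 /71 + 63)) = 2848946 /25949511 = 0.11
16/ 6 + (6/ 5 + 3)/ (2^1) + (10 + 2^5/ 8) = 563/ 30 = 18.77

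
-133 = -133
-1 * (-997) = 997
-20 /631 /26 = -10 /8203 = -0.00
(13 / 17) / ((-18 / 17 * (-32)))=13 / 576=0.02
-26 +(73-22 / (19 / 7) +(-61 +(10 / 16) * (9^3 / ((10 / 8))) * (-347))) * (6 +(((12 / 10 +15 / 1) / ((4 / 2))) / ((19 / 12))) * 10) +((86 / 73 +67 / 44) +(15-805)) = -8383424415721 / 1159532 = -7230006.95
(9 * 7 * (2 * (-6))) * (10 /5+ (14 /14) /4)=-1701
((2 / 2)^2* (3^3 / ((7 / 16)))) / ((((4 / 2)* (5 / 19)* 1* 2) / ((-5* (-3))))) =6156 / 7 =879.43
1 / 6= 0.17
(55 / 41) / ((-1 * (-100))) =11 / 820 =0.01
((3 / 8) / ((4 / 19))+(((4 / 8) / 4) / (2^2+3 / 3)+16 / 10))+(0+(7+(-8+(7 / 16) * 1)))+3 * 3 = 11.84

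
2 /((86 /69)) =69 /43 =1.60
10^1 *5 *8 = 400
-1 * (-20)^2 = -400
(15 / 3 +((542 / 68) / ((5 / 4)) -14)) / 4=-223 / 340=-0.66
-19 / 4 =-4.75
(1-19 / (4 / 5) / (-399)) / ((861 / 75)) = 2225 / 24108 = 0.09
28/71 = 0.39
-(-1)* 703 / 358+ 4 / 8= 441 / 179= 2.46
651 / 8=81.38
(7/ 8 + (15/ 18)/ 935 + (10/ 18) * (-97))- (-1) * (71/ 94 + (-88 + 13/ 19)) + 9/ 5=-8282494507/ 60116760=-137.77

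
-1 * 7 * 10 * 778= -54460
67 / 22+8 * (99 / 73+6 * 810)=62463595 / 1606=38893.89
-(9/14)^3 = -729/2744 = -0.27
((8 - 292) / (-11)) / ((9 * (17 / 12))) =1136 / 561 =2.02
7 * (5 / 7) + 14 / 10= 6.40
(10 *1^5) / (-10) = -1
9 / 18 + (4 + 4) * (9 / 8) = 19 / 2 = 9.50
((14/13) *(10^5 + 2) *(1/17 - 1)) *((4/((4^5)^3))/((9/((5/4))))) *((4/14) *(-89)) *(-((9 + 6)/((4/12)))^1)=-111252225/1853882368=-0.06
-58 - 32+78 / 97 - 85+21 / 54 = -303467 / 1746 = -173.81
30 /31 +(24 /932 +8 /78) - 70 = -68.90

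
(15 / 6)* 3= 15 / 2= 7.50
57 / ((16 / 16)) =57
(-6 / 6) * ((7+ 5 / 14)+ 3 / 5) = -557 / 70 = -7.96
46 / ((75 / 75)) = 46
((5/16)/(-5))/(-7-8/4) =0.01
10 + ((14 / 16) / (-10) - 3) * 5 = -87 / 16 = -5.44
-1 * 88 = -88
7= 7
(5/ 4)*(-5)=-25/ 4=-6.25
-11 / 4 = -2.75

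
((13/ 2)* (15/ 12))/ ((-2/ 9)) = -585/ 16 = -36.56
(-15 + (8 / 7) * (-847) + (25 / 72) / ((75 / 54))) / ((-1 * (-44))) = -3931 / 176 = -22.34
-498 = -498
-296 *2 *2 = -1184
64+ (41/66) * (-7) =3937/66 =59.65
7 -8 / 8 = 6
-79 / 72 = -1.10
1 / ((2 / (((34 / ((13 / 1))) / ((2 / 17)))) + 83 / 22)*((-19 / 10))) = -63580 / 466621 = -0.14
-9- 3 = -12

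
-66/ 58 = -1.14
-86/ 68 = -43/ 34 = -1.26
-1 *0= 0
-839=-839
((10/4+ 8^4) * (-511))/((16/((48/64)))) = -12566001/128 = -98171.88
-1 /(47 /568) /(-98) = 284 /2303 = 0.12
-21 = -21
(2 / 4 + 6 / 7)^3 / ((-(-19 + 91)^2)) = -6859 / 14224896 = -0.00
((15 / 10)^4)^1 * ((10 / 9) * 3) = 135 / 8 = 16.88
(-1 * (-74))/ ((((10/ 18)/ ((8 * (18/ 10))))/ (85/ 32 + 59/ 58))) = 7046.05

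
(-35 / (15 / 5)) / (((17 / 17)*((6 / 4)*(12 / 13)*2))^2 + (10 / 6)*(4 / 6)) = -1.33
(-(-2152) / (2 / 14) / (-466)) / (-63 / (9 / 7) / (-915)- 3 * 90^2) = 6891780 / 5180627083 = 0.00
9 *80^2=57600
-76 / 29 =-2.62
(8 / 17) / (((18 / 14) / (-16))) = -5.86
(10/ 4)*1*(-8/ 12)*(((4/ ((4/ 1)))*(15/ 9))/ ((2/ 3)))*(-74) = 925/ 3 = 308.33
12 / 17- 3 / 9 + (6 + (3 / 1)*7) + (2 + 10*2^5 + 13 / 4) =352.62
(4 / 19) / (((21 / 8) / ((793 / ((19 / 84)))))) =101504 / 361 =281.17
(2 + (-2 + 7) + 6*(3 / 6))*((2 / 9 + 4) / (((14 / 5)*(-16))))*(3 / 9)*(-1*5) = 2375 / 1512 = 1.57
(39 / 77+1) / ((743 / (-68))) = -7888 / 57211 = -0.14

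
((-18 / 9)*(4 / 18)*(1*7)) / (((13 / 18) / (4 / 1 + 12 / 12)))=-280 / 13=-21.54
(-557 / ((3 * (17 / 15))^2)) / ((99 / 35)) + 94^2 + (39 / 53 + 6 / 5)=66879324008 / 7581915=8820.90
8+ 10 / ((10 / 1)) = 9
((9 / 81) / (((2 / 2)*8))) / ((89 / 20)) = 5 / 1602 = 0.00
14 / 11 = 1.27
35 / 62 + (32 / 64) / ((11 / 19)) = 487 / 341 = 1.43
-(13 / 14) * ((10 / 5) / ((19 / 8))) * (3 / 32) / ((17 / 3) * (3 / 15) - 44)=585 / 342076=0.00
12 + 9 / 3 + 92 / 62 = 511 / 31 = 16.48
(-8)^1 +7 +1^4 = 0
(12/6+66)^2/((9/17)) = 78608/9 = 8734.22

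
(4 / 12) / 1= 1 / 3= 0.33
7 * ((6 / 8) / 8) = 21 / 32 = 0.66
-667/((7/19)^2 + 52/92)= -5538101/5820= -951.56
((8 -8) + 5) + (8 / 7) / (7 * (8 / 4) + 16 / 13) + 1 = 4210 / 693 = 6.08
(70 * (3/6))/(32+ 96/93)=1085/1024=1.06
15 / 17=0.88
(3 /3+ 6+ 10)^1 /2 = 17 /2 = 8.50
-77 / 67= -1.15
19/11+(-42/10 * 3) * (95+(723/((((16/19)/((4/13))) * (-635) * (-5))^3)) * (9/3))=-295849554439049879503/247516359805000000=-1195.27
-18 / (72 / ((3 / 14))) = -3 / 56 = -0.05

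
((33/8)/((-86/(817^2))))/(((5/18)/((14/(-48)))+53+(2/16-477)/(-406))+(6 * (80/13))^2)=-52722208539/2332660493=-22.60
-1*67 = -67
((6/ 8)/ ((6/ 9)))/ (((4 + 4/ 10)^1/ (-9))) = -405/ 176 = -2.30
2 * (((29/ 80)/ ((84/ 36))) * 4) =87/ 70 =1.24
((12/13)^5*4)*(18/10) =8957952/1856465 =4.83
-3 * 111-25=-358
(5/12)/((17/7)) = 0.17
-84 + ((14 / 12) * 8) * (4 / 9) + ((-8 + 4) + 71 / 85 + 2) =-185933 / 2295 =-81.02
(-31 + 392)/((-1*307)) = -361/307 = -1.18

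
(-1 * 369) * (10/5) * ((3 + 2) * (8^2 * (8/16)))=-118080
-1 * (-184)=184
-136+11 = -125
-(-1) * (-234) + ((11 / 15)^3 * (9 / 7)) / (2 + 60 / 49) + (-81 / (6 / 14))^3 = -400026543433 / 59250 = -6751502.84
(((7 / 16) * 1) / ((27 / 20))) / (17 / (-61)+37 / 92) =2.62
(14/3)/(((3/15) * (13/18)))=420/13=32.31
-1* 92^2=-8464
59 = 59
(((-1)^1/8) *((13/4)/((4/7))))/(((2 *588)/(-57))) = 247/7168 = 0.03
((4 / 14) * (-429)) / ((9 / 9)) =-858 / 7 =-122.57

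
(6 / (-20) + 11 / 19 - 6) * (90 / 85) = -6.06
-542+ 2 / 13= -7044 / 13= -541.85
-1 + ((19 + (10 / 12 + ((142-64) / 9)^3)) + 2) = 36277 / 54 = 671.80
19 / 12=1.58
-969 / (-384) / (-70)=-323 / 8960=-0.04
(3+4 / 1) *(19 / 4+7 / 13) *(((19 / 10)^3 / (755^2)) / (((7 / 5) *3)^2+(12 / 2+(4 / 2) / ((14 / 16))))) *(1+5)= 11091003 / 107586062480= 0.00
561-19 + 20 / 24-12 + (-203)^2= 250439 / 6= 41739.83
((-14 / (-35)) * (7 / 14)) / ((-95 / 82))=-82 / 475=-0.17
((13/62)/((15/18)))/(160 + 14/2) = 39/25885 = 0.00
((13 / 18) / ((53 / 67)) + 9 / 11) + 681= 7164581 / 10494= 682.73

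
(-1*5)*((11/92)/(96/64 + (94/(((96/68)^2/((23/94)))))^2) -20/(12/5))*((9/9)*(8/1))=93412435720/280267167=333.30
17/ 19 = 0.89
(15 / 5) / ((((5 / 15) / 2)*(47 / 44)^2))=15.78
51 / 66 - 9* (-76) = 15065 / 22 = 684.77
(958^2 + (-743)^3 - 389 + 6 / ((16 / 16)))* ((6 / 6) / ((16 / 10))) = -1023137565 / 4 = -255784391.25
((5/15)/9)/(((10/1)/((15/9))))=1/162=0.01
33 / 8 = 4.12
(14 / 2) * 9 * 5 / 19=315 / 19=16.58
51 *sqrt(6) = 124.92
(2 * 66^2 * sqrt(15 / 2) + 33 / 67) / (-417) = -1452 * sqrt(30) / 139 - 11 / 9313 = -57.22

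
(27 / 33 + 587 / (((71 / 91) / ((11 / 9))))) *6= 5522.16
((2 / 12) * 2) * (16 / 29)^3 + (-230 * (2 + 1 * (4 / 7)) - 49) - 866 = -771517343 / 512169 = -1506.37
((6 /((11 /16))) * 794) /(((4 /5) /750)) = 71460000 /11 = 6496363.64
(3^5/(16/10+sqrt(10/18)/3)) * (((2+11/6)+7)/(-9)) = -947700/5059+131625 * sqrt(5)/10118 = -158.24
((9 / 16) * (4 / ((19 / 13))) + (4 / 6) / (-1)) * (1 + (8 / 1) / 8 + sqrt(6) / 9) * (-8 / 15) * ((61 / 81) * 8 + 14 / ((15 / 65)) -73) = 203378 * sqrt(6) / 623295 + 406756 / 69255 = 6.67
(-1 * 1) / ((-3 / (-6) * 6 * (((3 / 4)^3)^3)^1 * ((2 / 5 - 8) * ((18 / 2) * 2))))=327680 / 10097379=0.03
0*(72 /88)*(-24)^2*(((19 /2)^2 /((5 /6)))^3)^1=0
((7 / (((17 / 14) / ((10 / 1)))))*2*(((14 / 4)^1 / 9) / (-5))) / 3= -1372 / 459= -2.99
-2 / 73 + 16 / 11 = 1146 / 803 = 1.43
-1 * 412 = -412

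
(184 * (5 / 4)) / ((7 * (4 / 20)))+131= 2067 / 7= 295.29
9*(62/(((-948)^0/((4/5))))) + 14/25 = 11174/25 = 446.96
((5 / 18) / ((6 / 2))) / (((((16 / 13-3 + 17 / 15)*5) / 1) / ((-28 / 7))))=65 / 558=0.12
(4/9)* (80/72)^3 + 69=456709/6561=69.61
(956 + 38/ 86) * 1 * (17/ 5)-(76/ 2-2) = 691419/ 215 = 3215.90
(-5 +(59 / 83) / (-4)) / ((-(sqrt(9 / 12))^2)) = 573 / 83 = 6.90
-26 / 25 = -1.04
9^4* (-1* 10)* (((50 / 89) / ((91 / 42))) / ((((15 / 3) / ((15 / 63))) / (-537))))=3523257000 / 8099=435023.71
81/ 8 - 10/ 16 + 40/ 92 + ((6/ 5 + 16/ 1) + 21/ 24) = 25769/ 920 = 28.01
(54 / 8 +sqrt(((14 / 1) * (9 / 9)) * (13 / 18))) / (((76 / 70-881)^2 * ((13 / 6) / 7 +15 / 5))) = 0.00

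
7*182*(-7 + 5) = -2548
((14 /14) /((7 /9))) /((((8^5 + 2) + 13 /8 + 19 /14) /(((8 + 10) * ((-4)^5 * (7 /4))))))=-2322432 /1835287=-1.27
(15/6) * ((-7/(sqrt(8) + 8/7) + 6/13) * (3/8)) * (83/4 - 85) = -3403965/34112 + 1322265 * sqrt(2)/10496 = 78.37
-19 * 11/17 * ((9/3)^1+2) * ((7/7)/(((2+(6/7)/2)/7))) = -51205/289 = -177.18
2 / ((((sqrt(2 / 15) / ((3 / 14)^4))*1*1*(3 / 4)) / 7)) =27*sqrt(30) / 1372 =0.11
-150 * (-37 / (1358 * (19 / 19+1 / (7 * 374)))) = 345950 / 84681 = 4.09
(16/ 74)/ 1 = 8/ 37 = 0.22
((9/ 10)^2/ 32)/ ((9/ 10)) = 9/ 320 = 0.03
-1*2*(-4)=8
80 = 80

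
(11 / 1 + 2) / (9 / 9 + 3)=13 / 4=3.25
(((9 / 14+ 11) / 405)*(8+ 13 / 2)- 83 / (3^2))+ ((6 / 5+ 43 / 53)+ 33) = 3150059 / 120204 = 26.21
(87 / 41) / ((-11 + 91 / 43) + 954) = 3741 / 1666240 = 0.00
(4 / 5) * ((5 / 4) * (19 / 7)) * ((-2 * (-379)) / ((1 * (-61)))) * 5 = -168.64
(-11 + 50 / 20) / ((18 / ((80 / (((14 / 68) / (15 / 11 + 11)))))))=-1572160 / 693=-2268.63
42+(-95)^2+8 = 9075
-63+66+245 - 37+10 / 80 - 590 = -3031 / 8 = -378.88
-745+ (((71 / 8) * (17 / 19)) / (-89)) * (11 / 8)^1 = -80640157 / 108224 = -745.12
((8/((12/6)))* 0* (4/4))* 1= 0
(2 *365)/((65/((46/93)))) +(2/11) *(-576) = -1318892/13299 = -99.17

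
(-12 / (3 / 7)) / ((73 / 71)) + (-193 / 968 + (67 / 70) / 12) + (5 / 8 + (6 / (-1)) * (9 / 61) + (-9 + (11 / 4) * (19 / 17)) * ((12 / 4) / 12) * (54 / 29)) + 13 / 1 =-1938092378371 / 111566619780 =-17.37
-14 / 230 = -7 / 115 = -0.06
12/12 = 1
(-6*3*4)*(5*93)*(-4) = 133920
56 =56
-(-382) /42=191 /21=9.10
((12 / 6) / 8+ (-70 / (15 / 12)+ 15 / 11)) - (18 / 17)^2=-705833 / 12716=-55.51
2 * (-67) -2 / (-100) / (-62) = -415401 / 3100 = -134.00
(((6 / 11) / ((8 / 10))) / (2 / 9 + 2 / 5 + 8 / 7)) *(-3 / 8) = -14175 / 97856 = -0.14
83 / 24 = 3.46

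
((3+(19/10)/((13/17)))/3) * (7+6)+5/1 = 863/30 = 28.77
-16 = -16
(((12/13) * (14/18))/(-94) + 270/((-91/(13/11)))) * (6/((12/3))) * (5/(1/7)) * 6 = -7439820/6721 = -1106.95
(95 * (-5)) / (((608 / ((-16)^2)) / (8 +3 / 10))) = -1660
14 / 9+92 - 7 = 779 / 9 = 86.56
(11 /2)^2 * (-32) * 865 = -837320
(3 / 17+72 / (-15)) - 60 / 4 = -1668 / 85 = -19.62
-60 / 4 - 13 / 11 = -16.18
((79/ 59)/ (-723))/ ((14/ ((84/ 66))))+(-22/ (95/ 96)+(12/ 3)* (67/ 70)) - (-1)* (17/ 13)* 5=-48128827118/ 4056467415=-11.86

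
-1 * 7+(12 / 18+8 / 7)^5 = 12.40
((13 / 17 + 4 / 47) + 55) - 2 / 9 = 55.63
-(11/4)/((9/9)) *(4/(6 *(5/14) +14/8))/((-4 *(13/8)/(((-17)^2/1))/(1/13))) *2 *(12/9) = 1424192/55263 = 25.77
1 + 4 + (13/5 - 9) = -7/5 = -1.40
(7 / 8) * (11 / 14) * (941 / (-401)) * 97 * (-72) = 9036423 / 802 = 11267.36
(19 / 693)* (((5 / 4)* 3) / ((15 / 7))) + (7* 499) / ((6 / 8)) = 1844323 / 396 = 4657.38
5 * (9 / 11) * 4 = 180 / 11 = 16.36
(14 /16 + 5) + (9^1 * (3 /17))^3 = 9.88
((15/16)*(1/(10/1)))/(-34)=-3/1088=-0.00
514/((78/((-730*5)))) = -24052.56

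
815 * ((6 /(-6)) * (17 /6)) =-13855 /6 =-2309.17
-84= -84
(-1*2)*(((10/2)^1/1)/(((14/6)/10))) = -300/7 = -42.86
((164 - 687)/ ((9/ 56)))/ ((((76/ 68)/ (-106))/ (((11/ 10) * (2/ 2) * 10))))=580546736/ 171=3395010.15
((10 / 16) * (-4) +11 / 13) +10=217 / 26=8.35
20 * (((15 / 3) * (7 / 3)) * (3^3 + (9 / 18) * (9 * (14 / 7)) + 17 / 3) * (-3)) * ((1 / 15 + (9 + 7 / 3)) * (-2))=665000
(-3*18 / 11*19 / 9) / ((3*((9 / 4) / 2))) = -304 / 99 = -3.07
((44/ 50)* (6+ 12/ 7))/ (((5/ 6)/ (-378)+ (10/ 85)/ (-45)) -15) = -6543504/ 14463145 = -0.45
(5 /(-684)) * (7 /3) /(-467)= 35 /958284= 0.00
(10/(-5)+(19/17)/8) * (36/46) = -99/68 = -1.46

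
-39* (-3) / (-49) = -117 / 49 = -2.39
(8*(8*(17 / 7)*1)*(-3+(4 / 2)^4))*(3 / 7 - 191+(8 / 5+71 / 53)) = -4922918208 / 12985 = -379123.47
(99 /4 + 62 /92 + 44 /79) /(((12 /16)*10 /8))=251772 /9085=27.71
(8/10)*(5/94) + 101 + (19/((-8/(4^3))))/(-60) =73021/705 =103.58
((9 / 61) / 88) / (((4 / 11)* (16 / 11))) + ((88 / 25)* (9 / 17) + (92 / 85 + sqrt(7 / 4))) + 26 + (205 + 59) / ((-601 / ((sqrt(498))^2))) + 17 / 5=-1487044323421 / 7977433600 + sqrt(7) / 2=-185.08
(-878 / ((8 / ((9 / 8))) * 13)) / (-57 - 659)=3951 / 297856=0.01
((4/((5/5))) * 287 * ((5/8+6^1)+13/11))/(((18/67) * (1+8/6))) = 629063/44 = 14296.89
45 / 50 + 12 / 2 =6.90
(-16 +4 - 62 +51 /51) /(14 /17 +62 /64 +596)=-39712 /325199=-0.12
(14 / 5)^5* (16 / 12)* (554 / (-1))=-1191817984 / 9375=-127127.25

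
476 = 476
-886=-886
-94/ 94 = -1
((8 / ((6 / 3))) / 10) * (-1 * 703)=-1406 / 5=-281.20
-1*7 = -7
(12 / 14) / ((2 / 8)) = 24 / 7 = 3.43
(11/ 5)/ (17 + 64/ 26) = 13/ 115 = 0.11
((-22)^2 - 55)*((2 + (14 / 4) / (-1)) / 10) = -1287 / 20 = -64.35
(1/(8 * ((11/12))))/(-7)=-3/154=-0.02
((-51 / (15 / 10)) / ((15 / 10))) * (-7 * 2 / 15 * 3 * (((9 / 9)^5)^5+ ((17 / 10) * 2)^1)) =20944 / 75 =279.25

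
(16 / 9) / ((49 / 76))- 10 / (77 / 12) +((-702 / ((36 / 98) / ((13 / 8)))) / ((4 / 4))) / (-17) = 121304369 / 659736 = 183.87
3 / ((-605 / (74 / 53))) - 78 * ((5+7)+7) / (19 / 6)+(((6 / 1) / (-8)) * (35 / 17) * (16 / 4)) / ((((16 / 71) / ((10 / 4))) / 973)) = -1171115470623 / 17443360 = -67138.18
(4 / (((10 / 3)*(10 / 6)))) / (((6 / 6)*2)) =9 / 25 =0.36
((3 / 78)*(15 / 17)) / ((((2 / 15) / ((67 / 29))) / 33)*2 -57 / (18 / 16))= -497475 / 742667848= -0.00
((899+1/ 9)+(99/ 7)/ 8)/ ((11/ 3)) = 454043/ 1848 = 245.69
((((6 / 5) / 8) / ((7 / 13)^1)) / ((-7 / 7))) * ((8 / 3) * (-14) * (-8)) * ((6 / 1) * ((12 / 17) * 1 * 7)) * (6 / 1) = -1257984 / 85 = -14799.81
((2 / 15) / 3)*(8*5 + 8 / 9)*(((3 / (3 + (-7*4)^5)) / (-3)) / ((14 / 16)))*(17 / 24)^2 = 26588 / 439122462975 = 0.00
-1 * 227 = -227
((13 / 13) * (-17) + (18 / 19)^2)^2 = 33790969 / 130321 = 259.29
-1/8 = -0.12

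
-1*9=-9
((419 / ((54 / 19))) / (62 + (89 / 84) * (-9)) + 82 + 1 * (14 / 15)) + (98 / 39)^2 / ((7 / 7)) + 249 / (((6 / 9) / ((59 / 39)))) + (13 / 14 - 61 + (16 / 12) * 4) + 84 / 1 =12386472734 / 18046665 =686.36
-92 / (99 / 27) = -25.09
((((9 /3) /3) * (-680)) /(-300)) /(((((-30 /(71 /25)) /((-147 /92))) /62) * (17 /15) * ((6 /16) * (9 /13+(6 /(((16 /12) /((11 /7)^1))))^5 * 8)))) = 5310205264 /15018349465125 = 0.00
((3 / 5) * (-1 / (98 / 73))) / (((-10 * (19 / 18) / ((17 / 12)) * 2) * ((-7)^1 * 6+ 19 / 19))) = -11169 / 15268400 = -0.00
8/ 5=1.60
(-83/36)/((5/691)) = -57353/180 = -318.63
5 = 5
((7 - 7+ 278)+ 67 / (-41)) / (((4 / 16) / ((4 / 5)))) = 884.37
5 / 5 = 1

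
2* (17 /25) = 34 /25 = 1.36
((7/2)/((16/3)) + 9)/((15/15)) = 309/32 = 9.66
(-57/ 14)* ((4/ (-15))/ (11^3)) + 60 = 2795138/ 46585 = 60.00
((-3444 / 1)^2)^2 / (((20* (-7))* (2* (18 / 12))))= -1674839847744 / 5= -334967969548.80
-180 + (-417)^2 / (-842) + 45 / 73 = -23719887 / 61466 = -385.90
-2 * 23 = -46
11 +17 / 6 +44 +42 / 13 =4763 / 78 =61.06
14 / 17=0.82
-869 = -869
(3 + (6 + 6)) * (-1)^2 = 15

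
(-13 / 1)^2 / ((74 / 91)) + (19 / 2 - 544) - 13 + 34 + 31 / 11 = -123263 / 407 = -302.86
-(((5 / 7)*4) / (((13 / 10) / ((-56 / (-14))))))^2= -640000 / 8281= -77.29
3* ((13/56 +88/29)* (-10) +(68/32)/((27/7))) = -1408193/14616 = -96.35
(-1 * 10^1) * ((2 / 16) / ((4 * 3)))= -5 / 48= -0.10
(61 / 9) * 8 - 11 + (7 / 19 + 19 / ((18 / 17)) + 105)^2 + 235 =1811103913 / 116964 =15484.29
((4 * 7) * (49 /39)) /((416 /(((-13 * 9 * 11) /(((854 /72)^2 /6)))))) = -224532 /48373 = -4.64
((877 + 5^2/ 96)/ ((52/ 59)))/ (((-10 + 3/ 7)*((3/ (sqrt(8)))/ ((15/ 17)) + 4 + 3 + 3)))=-4347702625/ 412038744 + 2956437785*sqrt(2)/ 3296309952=-9.28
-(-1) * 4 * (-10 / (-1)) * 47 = 1880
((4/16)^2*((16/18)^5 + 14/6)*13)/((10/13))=28822781/9447840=3.05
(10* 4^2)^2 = 25600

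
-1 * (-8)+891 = 899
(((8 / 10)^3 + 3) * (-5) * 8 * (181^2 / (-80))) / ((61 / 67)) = 63186.84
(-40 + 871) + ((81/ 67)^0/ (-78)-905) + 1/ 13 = -5767/ 78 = -73.94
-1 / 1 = -1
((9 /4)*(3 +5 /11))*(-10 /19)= -45 /11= -4.09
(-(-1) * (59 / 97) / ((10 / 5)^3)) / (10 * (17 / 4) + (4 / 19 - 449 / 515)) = 577315 / 317687804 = 0.00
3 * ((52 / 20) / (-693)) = -13 / 1155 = -0.01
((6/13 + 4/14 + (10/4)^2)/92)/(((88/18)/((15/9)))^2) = 573075/64832768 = 0.01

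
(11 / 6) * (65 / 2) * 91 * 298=9694685 / 6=1615780.83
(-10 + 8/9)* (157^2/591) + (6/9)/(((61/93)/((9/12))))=-246093929/648918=-379.24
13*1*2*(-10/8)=-65/2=-32.50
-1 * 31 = -31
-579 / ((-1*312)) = 193 / 104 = 1.86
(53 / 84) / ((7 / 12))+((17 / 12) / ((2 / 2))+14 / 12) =2155 / 588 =3.66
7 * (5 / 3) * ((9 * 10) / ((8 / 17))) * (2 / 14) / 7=1275 / 28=45.54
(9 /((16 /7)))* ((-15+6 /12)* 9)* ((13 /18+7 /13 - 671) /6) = 95441871 /1664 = 57356.89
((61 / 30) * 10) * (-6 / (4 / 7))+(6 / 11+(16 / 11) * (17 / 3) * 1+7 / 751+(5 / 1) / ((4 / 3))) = -200.95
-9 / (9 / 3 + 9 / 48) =-48 / 17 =-2.82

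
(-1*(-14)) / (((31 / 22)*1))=308 / 31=9.94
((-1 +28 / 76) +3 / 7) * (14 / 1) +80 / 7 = 1142 / 133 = 8.59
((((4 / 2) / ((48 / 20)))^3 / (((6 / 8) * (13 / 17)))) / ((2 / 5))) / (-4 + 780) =10625 / 3268512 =0.00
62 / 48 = 31 / 24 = 1.29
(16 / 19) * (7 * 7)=784 / 19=41.26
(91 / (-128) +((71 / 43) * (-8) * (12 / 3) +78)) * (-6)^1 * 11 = -4441239 / 2752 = -1613.82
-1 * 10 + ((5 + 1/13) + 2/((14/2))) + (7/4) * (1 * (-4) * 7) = -4881/91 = -53.64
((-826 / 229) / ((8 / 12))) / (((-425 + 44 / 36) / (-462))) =-2575881 / 436703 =-5.90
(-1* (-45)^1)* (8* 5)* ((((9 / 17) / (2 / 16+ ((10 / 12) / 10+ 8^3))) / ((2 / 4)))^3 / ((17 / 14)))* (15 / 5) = 6094990540800 / 155156269958782397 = 0.00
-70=-70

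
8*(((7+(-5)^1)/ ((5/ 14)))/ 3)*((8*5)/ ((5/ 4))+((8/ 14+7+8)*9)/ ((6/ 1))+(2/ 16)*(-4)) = 4096/ 5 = 819.20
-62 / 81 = -0.77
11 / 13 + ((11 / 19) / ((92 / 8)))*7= 6809 / 5681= 1.20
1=1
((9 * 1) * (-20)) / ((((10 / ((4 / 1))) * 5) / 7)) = -504 / 5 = -100.80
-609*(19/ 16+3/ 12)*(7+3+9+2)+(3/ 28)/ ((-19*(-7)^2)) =-1916956011/ 104272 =-18384.19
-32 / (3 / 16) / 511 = -512 / 1533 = -0.33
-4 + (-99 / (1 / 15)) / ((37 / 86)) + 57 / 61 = -7797229 / 2257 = -3454.69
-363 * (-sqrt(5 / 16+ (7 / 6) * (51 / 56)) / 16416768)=121 * sqrt(22) / 21889024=0.00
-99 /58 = -1.71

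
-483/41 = -11.78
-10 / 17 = -0.59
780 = 780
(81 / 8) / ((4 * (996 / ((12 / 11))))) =81 / 29216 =0.00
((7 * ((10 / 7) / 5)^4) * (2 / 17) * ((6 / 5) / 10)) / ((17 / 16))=1536 / 2478175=0.00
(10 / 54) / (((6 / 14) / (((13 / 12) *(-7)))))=-3185 / 972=-3.28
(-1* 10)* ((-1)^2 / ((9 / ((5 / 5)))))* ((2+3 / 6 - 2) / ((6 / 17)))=-85 / 54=-1.57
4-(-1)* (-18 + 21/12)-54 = -265/4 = -66.25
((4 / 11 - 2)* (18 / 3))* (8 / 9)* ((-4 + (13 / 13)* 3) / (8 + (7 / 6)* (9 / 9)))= 576 / 605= 0.95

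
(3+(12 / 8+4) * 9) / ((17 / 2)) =6.18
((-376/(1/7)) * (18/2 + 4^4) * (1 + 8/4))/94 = -22260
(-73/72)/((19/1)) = -73/1368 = -0.05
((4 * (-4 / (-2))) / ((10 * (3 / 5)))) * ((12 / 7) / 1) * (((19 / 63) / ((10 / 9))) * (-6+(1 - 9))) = -304 / 35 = -8.69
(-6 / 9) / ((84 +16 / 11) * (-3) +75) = 22 / 5985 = 0.00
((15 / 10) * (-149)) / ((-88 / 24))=1341 / 22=60.95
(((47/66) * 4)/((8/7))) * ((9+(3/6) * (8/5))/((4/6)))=16121/440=36.64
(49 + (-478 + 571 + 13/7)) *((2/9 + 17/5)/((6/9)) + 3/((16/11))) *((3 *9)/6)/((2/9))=6987573/320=21836.17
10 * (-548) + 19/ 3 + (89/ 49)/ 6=-1609169/ 294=-5473.36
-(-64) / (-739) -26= -19278 / 739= -26.09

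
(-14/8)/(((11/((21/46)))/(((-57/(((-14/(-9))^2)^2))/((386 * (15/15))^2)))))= 1121931/236429236736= 0.00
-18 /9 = -2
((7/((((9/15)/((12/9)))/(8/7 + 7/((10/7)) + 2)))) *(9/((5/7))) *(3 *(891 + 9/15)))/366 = 17568978/1525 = 11520.64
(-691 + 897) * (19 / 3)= 3914 / 3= 1304.67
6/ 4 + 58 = 59.50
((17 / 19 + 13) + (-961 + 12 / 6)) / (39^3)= -17957 / 1127061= -0.02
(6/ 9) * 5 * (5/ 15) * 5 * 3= 50/ 3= 16.67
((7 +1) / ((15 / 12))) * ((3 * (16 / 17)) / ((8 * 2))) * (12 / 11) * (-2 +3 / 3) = -1152 / 935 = -1.23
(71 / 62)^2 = 5041 / 3844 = 1.31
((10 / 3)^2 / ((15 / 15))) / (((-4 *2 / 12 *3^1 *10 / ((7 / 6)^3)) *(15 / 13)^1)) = -4459 / 5832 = -0.76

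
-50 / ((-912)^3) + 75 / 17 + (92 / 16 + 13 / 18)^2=895610249851 / 19343038464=46.30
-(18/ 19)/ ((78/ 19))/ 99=-0.00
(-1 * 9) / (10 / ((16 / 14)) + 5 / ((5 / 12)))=-36 / 83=-0.43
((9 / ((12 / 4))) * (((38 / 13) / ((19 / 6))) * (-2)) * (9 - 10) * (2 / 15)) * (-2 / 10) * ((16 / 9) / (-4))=64 / 975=0.07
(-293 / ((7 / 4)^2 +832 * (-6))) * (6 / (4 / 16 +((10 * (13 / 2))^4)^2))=0.00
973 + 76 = 1049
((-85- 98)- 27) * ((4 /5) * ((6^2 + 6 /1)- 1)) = -6888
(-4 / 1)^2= 16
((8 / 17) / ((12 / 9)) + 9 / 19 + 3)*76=290.82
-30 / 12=-5 / 2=-2.50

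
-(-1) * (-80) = -80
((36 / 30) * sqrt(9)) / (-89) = -0.04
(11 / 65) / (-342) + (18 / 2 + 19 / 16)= 1811657 / 177840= 10.19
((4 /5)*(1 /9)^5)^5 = 0.00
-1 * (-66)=66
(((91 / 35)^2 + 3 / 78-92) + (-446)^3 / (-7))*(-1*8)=-230661442932 / 2275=-101389645.24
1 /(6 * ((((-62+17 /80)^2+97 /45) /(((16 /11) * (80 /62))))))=6144000 /75027979741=0.00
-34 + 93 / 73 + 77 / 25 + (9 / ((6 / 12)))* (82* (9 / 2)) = 12067546 / 1825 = 6612.35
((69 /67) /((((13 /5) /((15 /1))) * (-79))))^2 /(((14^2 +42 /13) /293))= 1569344625 /188658727166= 0.01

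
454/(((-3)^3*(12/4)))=-5.60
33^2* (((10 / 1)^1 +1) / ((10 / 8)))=47916 / 5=9583.20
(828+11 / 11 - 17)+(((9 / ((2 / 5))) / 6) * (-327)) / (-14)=50377 / 56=899.59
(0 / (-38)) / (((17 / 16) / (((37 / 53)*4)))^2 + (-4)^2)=0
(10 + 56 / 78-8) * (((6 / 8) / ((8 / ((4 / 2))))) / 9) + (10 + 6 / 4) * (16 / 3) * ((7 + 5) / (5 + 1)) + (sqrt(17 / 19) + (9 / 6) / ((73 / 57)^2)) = sqrt(323) / 19 + 616698497 / 4987944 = 124.58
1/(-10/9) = -9/10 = -0.90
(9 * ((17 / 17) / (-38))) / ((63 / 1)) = -1 / 266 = -0.00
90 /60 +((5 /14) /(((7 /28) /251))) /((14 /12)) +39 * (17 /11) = 397911 /1078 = 369.12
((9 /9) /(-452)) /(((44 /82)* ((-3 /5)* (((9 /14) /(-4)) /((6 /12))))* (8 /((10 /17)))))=-7175 /4564296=-0.00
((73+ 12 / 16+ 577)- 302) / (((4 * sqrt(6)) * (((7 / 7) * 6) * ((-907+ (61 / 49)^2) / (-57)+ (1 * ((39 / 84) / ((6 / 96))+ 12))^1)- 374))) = -21212835 * sqrt(6) / 236661184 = -0.22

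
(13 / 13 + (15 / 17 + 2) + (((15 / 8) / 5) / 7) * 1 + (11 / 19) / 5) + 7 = 999517 / 90440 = 11.05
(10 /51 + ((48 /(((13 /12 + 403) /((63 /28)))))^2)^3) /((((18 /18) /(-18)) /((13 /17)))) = -781395621371877258274236 /288979872514358197144453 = -2.70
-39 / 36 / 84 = -13 / 1008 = -0.01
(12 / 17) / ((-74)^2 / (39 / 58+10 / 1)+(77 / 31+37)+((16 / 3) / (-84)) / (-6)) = 21760326 / 17034855389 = 0.00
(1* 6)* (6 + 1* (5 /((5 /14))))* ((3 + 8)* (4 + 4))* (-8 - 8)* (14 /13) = -2365440 /13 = -181956.92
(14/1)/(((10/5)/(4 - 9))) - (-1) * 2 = -33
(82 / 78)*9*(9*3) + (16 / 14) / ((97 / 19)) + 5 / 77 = 255.75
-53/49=-1.08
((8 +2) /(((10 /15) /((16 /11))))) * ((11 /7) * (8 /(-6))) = -320 /7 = -45.71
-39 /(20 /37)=-1443 /20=-72.15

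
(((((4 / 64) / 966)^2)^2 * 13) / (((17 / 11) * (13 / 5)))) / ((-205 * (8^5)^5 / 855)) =-0.00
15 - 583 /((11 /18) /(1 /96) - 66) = 94.50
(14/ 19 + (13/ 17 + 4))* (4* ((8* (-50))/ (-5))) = 1760.50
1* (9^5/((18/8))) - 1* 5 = 26239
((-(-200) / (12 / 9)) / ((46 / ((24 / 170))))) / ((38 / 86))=7740 / 7429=1.04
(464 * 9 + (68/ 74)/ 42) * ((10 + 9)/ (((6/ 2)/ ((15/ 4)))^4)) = 38531631875/ 198912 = 193711.95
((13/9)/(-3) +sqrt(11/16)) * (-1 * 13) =169/27 - 13 * sqrt(11)/4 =-4.52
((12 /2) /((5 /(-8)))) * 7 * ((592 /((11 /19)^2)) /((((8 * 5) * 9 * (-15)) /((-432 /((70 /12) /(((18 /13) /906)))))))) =-369294336 /148451875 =-2.49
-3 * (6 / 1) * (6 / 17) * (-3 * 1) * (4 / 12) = 108 / 17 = 6.35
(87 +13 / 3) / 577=0.16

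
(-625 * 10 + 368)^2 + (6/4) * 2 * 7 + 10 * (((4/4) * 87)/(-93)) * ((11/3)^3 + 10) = 28958015675/837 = 34597390.29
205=205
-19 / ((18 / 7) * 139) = -133 / 2502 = -0.05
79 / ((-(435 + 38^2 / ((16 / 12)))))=-0.05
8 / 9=0.89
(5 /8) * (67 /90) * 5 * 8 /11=335 /198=1.69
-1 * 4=-4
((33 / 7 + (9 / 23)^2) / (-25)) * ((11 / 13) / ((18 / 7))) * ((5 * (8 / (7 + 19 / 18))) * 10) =-3172224 / 997165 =-3.18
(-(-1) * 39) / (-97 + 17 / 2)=-26 / 59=-0.44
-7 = -7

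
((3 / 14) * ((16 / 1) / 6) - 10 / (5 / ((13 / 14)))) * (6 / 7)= -54 / 49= -1.10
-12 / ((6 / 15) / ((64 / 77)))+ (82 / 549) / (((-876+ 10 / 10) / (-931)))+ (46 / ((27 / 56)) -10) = 961149536 / 15852375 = 60.63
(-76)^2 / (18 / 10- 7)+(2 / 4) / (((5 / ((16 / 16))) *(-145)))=-20938013 / 18850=-1110.77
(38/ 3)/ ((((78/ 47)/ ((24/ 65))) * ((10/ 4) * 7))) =14288/ 88725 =0.16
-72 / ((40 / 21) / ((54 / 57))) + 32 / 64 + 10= -4809 / 190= -25.31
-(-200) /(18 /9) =100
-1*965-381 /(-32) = -30499 /32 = -953.09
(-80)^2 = 6400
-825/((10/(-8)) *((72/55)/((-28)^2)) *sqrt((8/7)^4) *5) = 1452605/24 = 60525.21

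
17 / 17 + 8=9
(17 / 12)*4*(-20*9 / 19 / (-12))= 85 / 19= 4.47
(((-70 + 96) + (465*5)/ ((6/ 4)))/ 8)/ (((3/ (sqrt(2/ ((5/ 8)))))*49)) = 788*sqrt(5)/ 735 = 2.40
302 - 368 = -66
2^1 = 2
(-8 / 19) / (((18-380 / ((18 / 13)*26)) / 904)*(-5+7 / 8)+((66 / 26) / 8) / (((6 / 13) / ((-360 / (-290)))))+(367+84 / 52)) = -65435136 / 57413298773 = -0.00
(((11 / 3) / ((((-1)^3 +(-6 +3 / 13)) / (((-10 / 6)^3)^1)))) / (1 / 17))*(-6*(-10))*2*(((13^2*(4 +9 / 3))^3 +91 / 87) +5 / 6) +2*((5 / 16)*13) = 53053557441188395 / 6264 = 8469597292654.60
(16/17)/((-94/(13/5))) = -104/3995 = -0.03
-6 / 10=-3 / 5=-0.60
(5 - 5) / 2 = 0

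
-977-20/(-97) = -976.79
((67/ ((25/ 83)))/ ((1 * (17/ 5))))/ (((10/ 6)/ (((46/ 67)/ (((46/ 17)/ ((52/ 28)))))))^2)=2146131/ 410375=5.23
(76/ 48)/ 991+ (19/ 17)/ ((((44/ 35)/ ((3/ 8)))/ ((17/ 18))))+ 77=77.32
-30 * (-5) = 150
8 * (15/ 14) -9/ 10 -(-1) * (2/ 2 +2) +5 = 1097/ 70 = 15.67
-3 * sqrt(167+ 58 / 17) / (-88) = 3 * sqrt(49249) / 1496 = 0.45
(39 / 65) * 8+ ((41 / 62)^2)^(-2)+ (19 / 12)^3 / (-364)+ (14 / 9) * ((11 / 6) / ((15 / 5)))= 292437802487419 / 26660715943680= 10.97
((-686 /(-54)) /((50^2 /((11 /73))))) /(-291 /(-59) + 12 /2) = 222607 /3178237500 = 0.00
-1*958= -958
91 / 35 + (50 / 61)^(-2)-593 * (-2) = 2975221 / 2500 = 1190.09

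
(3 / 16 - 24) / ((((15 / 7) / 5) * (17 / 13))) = -11557 / 272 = -42.49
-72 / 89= -0.81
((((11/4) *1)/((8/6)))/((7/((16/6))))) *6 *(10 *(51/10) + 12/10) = 8613/35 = 246.09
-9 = -9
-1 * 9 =-9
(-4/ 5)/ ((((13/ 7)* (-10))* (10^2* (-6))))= -7/ 97500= -0.00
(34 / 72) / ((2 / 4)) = 17 / 18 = 0.94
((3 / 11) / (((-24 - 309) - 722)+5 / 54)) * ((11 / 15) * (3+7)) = -108 / 56965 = -0.00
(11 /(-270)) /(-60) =11 /16200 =0.00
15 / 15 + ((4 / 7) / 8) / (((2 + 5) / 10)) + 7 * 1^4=397 / 49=8.10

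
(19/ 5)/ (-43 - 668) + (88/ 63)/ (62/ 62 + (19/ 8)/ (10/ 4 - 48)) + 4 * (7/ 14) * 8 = 4284913/ 245295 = 17.47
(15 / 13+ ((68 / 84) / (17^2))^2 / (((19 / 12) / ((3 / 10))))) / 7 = 20179451 / 122421845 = 0.16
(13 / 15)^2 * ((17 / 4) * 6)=2873 / 150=19.15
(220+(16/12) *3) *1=224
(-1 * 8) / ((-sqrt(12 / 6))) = 5.66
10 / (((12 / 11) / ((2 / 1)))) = 55 / 3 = 18.33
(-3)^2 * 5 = 45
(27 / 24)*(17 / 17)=9 / 8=1.12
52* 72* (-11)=-41184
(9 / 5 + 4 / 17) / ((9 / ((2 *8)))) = 2768 / 765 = 3.62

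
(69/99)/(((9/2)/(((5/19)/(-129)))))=-230/727947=-0.00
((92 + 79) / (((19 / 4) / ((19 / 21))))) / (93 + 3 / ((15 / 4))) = 1140 / 3283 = 0.35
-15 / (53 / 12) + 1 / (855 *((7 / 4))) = -1077088 / 317205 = -3.40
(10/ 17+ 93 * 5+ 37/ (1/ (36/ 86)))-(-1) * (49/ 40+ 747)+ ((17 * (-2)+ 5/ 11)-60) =365304609/ 321640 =1135.76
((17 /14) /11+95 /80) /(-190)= -1599 /234080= -0.01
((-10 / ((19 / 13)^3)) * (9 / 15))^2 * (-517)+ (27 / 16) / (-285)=-7186947813531 / 3763670480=-1909.56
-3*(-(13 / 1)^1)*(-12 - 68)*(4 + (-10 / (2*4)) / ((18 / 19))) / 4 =-12545 / 6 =-2090.83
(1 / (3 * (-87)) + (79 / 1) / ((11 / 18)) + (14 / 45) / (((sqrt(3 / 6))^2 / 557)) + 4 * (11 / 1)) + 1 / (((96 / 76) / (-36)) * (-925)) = 2761251277 / 5311350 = 519.88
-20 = -20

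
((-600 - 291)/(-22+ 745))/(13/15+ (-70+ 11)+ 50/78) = 19305/900617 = 0.02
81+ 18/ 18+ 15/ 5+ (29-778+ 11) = -653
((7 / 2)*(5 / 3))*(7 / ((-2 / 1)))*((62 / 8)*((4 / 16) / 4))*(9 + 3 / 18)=-417725 / 4608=-90.65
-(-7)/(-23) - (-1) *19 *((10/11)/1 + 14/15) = 131693/3795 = 34.70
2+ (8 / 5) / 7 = 78 / 35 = 2.23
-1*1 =-1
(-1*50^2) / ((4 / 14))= -8750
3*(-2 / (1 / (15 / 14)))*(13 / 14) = -585 / 98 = -5.97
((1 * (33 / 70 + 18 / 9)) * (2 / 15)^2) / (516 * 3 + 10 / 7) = 173 / 6100875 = 0.00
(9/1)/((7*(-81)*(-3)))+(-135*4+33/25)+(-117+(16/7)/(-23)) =-71266249/108675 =-655.77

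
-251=-251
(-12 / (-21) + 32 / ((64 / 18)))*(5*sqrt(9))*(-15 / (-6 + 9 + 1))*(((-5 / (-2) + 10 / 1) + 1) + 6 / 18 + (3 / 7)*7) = -507525 / 56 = -9062.95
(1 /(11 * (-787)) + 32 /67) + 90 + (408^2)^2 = 16072479259161291 /580019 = 27710263386.48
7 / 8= 0.88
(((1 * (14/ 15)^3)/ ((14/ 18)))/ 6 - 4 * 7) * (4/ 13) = -9632/ 1125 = -8.56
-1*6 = -6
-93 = -93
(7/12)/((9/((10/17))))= 35/918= 0.04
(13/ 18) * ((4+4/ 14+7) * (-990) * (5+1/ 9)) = -2598310/ 63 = -41243.02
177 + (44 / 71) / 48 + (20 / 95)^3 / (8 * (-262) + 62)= 350675179727 / 1981071252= 177.01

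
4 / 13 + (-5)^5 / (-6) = 40649 / 78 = 521.14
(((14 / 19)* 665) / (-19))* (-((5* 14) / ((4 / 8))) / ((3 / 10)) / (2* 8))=42875 / 57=752.19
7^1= 7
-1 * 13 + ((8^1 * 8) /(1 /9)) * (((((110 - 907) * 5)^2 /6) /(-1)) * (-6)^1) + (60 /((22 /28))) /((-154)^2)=85222688322109 /9317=9147009587.00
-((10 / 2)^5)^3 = -30517578125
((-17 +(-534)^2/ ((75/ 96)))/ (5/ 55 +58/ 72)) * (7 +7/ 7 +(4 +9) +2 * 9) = 15878288.76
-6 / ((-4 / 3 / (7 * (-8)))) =-252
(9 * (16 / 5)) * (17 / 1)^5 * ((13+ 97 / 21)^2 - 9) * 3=9059664521616 / 245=36978222537.21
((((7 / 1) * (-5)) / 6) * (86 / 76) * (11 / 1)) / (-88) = 1505 / 1824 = 0.83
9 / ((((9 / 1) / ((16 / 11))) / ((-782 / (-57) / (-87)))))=-12512 / 54549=-0.23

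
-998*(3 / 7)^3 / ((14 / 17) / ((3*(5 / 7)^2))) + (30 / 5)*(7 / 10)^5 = -852971769771 / 5882450000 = -145.00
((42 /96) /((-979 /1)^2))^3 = 343 /3606252227773071855616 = 0.00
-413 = -413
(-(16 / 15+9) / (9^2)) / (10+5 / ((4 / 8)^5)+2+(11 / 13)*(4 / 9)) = -1963 / 2722680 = -0.00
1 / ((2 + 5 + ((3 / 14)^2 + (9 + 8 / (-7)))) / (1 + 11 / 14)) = 350 / 2921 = 0.12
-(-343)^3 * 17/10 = 686011319/10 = 68601131.90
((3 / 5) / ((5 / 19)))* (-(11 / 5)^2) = -6897 / 625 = -11.04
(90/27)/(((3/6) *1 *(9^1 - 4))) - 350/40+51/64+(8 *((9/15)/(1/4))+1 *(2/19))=231383/18240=12.69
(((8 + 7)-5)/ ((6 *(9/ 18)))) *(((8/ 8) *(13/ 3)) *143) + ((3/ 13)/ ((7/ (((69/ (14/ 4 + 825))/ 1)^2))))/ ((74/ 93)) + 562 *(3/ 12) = 367093876486231/ 166402803294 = 2206.06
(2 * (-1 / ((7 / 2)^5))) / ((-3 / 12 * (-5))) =-256 / 84035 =-0.00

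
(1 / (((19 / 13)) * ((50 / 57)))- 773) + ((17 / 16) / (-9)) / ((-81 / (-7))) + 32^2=251.77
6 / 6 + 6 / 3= 3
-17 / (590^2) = -17 / 348100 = -0.00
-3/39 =-1/13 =-0.08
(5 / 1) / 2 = 2.50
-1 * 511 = -511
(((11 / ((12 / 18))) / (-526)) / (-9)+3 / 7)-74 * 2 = -3260071 / 22092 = -147.57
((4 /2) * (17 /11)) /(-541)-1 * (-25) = 24.99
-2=-2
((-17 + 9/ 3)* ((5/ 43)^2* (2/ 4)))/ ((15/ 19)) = -665/ 5547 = -0.12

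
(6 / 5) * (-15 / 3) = -6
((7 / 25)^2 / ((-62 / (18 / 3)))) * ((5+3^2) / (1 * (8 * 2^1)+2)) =-343 / 58125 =-0.01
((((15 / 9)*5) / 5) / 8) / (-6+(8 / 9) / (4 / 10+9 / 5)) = -165 / 4432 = -0.04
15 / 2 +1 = 8.50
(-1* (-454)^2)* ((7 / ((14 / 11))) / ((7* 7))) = -23135.47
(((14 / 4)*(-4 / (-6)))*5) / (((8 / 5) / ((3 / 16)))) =1.37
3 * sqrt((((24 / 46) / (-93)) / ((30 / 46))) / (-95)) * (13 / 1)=26 * sqrt(1767) / 2945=0.37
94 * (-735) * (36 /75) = -165816 /5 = -33163.20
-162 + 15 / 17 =-2739 / 17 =-161.12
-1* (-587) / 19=587 / 19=30.89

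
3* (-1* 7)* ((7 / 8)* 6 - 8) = 231 / 4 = 57.75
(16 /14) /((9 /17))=136 /63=2.16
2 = 2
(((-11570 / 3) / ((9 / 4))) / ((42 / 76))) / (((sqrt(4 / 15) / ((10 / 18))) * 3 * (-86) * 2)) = 1099150 * sqrt(15) / 658287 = 6.47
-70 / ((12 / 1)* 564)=-35 / 3384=-0.01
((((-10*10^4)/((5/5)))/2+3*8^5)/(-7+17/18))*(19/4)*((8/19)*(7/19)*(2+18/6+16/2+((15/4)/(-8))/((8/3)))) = -75376.24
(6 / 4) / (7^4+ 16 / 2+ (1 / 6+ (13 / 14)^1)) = 63 / 101224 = 0.00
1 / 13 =0.08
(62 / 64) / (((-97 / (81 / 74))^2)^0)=31 / 32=0.97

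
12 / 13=0.92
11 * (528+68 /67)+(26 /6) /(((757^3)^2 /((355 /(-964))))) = 212182214954483639910297467 /36462661719768966856836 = 5819.16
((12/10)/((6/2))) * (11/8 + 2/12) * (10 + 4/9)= 1739/270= 6.44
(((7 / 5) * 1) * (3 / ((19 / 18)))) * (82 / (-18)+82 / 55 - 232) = -4886994 / 5225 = -935.31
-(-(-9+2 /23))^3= -8615125 /12167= -708.07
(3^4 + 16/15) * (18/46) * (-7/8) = -25851/920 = -28.10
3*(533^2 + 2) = 852273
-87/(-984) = 29/328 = 0.09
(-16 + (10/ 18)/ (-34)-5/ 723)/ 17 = -0.94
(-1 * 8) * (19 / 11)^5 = -19808792 / 161051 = -123.00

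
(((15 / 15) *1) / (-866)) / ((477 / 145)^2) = -21025 / 197040114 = -0.00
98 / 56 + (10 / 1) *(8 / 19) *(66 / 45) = 1807 / 228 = 7.93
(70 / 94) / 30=7 / 282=0.02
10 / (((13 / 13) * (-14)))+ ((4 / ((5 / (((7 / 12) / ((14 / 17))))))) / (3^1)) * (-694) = -41518 / 315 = -131.80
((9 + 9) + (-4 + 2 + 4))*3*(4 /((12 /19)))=380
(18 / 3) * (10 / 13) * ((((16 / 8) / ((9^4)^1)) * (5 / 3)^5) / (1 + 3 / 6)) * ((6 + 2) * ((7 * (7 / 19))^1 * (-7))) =-686000000 / 393797781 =-1.74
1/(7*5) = 1/35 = 0.03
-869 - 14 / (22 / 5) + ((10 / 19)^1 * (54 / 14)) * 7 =-179316 / 209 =-857.97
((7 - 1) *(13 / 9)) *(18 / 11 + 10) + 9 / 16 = 53545 / 528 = 101.41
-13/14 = -0.93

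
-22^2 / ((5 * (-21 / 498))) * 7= 80344 / 5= 16068.80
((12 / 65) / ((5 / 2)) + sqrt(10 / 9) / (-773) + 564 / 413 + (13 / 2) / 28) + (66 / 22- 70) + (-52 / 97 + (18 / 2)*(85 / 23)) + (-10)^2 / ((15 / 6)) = 17719153901 / 2395647800- sqrt(10) / 2319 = 7.40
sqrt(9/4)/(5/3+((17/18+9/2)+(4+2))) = 27/236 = 0.11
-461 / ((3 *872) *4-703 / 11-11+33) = -5071 / 114643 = -0.04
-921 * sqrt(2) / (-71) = 921 * sqrt(2) / 71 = 18.34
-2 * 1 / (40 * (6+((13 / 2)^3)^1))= -2 / 11225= -0.00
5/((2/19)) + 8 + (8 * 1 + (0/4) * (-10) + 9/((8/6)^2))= 1097/16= 68.56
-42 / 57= -14 / 19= -0.74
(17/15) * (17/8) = 2.41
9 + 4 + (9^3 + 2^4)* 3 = 2248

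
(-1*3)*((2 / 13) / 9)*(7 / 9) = -14 / 351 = -0.04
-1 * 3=-3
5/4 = 1.25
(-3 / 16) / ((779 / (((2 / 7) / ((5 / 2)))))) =-3 / 109060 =-0.00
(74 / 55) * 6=444 / 55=8.07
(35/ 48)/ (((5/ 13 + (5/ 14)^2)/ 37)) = 164983/ 3132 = 52.68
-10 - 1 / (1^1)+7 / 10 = -103 / 10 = -10.30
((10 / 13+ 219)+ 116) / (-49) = -6.85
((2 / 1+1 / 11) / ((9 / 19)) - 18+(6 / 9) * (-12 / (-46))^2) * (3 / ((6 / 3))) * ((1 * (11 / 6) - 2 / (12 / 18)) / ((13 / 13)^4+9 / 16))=19855612 / 1309275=15.17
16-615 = -599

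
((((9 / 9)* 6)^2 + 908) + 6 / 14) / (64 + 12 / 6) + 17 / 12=1321 / 84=15.73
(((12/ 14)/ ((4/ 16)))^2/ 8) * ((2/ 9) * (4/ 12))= 16/ 147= 0.11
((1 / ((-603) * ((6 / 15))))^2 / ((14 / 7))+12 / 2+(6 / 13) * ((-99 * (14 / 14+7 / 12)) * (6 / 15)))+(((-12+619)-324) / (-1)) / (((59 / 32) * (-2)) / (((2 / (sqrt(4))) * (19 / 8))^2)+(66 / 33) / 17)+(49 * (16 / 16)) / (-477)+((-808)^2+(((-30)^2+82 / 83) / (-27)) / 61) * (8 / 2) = 8719949268323976061787 / 3338471388031416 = 2611958.66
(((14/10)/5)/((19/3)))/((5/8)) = 168/2375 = 0.07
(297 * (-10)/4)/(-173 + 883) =-297/284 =-1.05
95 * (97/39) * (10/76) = 2425/78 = 31.09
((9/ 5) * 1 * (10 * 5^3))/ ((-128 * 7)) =-1125/ 448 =-2.51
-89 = -89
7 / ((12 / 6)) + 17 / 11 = 111 / 22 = 5.05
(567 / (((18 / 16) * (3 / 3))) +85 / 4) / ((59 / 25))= 52525 / 236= 222.56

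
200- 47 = 153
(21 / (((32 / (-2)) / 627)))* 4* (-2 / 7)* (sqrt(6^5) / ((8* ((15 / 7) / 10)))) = 39501* sqrt(6) / 2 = 48378.65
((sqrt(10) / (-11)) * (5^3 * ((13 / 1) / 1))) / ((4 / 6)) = -4875 * sqrt(10) / 22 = -700.73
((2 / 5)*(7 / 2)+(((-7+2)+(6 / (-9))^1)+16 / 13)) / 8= -74 / 195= -0.38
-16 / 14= -8 / 7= -1.14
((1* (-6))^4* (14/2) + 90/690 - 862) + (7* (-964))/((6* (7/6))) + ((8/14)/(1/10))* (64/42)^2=515424587/71001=7259.40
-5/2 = -2.50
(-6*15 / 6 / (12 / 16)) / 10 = -2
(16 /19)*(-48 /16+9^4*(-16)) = -1679664 /19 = -88403.37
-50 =-50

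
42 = 42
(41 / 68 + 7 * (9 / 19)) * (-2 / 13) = -5063 / 8398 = -0.60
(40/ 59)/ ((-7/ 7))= -40/ 59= -0.68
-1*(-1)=1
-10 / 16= -5 / 8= -0.62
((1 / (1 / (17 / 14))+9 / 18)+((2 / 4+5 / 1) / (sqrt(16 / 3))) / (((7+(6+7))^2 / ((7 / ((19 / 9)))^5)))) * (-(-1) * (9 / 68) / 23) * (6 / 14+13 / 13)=270 / 19159+14035888251 * sqrt(3) / 1239238027520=0.03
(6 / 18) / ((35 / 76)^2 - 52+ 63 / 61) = -352336 / 53648577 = -0.01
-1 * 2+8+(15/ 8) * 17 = 303/ 8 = 37.88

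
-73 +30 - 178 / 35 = -1683 / 35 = -48.09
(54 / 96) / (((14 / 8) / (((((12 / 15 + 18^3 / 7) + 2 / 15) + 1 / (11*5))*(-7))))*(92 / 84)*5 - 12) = -8670411 / 184994068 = -0.05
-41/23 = -1.78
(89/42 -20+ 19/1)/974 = 47/40908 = 0.00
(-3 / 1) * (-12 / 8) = 9 / 2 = 4.50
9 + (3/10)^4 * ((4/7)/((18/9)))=315081/35000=9.00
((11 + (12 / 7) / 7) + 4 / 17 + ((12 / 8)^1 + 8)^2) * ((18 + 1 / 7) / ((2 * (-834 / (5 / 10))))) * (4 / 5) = -8609711 / 19452216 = -0.44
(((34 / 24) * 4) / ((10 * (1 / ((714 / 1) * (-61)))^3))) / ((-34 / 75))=103274750244330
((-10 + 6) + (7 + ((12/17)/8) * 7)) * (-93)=-11439/34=-336.44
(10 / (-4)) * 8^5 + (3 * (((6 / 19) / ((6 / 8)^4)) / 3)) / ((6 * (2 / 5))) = -126074240 / 1539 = -81919.58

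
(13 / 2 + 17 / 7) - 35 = -365 / 14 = -26.07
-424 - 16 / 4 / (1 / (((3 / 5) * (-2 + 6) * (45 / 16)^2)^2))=-1910401 / 1024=-1865.63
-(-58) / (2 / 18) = 522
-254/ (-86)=2.95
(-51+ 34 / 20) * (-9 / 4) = 4437 / 40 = 110.92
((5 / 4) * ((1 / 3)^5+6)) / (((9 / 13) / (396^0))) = 94835 / 8748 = 10.84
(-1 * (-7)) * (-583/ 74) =-4081/ 74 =-55.15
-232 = -232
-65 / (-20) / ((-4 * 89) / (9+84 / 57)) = -2587 / 27056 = -0.10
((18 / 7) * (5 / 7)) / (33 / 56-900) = -240 / 117523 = -0.00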